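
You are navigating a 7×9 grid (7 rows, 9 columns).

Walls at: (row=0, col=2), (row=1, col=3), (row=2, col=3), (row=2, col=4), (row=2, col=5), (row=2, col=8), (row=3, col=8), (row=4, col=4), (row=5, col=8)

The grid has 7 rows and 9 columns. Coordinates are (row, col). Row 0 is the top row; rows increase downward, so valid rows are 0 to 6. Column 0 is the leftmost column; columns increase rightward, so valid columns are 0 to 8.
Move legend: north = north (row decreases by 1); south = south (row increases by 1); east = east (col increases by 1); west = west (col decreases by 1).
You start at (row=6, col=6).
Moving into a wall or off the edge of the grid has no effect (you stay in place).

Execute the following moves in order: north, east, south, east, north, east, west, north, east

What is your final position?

Answer: Final position: (row=5, col=7)

Derivation:
Start: (row=6, col=6)
  north (north): (row=6, col=6) -> (row=5, col=6)
  east (east): (row=5, col=6) -> (row=5, col=7)
  south (south): (row=5, col=7) -> (row=6, col=7)
  east (east): (row=6, col=7) -> (row=6, col=8)
  north (north): blocked, stay at (row=6, col=8)
  east (east): blocked, stay at (row=6, col=8)
  west (west): (row=6, col=8) -> (row=6, col=7)
  north (north): (row=6, col=7) -> (row=5, col=7)
  east (east): blocked, stay at (row=5, col=7)
Final: (row=5, col=7)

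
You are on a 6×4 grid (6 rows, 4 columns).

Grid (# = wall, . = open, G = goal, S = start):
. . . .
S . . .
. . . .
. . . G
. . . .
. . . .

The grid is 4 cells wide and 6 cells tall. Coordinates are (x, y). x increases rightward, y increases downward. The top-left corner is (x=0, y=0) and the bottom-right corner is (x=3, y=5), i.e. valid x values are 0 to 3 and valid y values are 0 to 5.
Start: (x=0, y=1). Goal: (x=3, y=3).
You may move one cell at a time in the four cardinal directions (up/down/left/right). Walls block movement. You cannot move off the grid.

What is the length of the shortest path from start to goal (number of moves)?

Answer: Shortest path length: 5

Derivation:
BFS from (x=0, y=1) until reaching (x=3, y=3):
  Distance 0: (x=0, y=1)
  Distance 1: (x=0, y=0), (x=1, y=1), (x=0, y=2)
  Distance 2: (x=1, y=0), (x=2, y=1), (x=1, y=2), (x=0, y=3)
  Distance 3: (x=2, y=0), (x=3, y=1), (x=2, y=2), (x=1, y=3), (x=0, y=4)
  Distance 4: (x=3, y=0), (x=3, y=2), (x=2, y=3), (x=1, y=4), (x=0, y=5)
  Distance 5: (x=3, y=3), (x=2, y=4), (x=1, y=5)  <- goal reached here
One shortest path (5 moves): (x=0, y=1) -> (x=1, y=1) -> (x=2, y=1) -> (x=3, y=1) -> (x=3, y=2) -> (x=3, y=3)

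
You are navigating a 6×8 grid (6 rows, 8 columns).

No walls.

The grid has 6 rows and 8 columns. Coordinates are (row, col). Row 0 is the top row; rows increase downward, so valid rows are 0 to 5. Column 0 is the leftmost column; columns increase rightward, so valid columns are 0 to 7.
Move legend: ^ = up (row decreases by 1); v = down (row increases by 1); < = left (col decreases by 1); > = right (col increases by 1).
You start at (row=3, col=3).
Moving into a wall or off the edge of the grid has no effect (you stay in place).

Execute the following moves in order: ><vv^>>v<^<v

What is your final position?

Answer: Final position: (row=5, col=3)

Derivation:
Start: (row=3, col=3)
  > (right): (row=3, col=3) -> (row=3, col=4)
  < (left): (row=3, col=4) -> (row=3, col=3)
  v (down): (row=3, col=3) -> (row=4, col=3)
  v (down): (row=4, col=3) -> (row=5, col=3)
  ^ (up): (row=5, col=3) -> (row=4, col=3)
  > (right): (row=4, col=3) -> (row=4, col=4)
  > (right): (row=4, col=4) -> (row=4, col=5)
  v (down): (row=4, col=5) -> (row=5, col=5)
  < (left): (row=5, col=5) -> (row=5, col=4)
  ^ (up): (row=5, col=4) -> (row=4, col=4)
  < (left): (row=4, col=4) -> (row=4, col=3)
  v (down): (row=4, col=3) -> (row=5, col=3)
Final: (row=5, col=3)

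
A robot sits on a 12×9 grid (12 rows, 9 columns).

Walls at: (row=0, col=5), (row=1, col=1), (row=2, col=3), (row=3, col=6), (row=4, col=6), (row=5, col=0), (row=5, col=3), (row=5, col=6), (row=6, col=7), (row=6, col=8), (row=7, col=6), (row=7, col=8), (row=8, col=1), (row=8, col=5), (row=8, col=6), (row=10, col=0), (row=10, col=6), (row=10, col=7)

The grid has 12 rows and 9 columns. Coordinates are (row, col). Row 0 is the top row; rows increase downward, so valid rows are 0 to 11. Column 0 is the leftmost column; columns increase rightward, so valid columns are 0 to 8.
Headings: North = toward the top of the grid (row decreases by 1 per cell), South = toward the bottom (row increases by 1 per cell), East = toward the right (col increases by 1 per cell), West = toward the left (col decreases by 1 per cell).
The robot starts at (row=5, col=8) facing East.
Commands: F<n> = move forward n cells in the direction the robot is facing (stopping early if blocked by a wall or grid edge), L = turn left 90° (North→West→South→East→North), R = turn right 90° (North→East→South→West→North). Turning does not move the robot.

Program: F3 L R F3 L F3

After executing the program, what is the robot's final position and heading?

Answer: Final position: (row=2, col=8), facing North

Derivation:
Start: (row=5, col=8), facing East
  F3: move forward 0/3 (blocked), now at (row=5, col=8)
  L: turn left, now facing North
  R: turn right, now facing East
  F3: move forward 0/3 (blocked), now at (row=5, col=8)
  L: turn left, now facing North
  F3: move forward 3, now at (row=2, col=8)
Final: (row=2, col=8), facing North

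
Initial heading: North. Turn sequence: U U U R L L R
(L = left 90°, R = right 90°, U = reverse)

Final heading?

Start: North
  U (U-turn (180°)) -> South
  U (U-turn (180°)) -> North
  U (U-turn (180°)) -> South
  R (right (90° clockwise)) -> West
  L (left (90° counter-clockwise)) -> South
  L (left (90° counter-clockwise)) -> East
  R (right (90° clockwise)) -> South
Final: South

Answer: Final heading: South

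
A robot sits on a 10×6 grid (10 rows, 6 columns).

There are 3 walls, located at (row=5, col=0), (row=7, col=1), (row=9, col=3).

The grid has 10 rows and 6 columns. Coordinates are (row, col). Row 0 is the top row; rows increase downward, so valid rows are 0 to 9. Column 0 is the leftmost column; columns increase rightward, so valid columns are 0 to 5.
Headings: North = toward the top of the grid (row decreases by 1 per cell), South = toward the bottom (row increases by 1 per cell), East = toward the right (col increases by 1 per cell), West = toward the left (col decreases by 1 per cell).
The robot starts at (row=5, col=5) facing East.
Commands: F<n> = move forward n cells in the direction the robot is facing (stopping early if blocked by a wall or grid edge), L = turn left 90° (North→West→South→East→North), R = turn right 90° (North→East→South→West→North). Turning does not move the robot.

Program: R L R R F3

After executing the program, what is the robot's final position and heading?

Answer: Final position: (row=5, col=2), facing West

Derivation:
Start: (row=5, col=5), facing East
  R: turn right, now facing South
  L: turn left, now facing East
  R: turn right, now facing South
  R: turn right, now facing West
  F3: move forward 3, now at (row=5, col=2)
Final: (row=5, col=2), facing West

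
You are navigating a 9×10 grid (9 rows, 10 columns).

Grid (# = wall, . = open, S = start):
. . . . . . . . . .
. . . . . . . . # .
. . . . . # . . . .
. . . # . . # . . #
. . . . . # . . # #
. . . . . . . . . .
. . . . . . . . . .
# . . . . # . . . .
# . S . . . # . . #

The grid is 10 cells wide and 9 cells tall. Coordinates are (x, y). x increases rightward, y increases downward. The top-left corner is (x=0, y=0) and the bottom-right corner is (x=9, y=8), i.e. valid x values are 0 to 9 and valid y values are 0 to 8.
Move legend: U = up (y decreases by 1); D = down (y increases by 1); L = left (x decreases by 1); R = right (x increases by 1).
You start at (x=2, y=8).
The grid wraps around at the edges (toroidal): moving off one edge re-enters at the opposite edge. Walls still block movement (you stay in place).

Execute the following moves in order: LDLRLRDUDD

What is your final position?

Answer: Final position: (x=1, y=2)

Derivation:
Start: (x=2, y=8)
  L (left): (x=2, y=8) -> (x=1, y=8)
  D (down): (x=1, y=8) -> (x=1, y=0)
  L (left): (x=1, y=0) -> (x=0, y=0)
  R (right): (x=0, y=0) -> (x=1, y=0)
  L (left): (x=1, y=0) -> (x=0, y=0)
  R (right): (x=0, y=0) -> (x=1, y=0)
  D (down): (x=1, y=0) -> (x=1, y=1)
  U (up): (x=1, y=1) -> (x=1, y=0)
  D (down): (x=1, y=0) -> (x=1, y=1)
  D (down): (x=1, y=1) -> (x=1, y=2)
Final: (x=1, y=2)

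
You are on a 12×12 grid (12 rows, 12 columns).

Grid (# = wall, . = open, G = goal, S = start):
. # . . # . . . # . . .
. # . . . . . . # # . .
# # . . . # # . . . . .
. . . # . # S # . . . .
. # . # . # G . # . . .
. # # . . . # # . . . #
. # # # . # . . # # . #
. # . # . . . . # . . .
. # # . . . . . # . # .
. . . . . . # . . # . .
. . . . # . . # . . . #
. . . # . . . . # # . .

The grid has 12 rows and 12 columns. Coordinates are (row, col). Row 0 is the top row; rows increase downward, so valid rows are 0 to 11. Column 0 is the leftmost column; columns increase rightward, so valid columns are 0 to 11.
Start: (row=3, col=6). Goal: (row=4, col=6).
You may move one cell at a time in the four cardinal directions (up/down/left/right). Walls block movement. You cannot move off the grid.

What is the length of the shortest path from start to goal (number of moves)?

Answer: Shortest path length: 1

Derivation:
BFS from (row=3, col=6) until reaching (row=4, col=6):
  Distance 0: (row=3, col=6)
  Distance 1: (row=4, col=6)  <- goal reached here
One shortest path (1 moves): (row=3, col=6) -> (row=4, col=6)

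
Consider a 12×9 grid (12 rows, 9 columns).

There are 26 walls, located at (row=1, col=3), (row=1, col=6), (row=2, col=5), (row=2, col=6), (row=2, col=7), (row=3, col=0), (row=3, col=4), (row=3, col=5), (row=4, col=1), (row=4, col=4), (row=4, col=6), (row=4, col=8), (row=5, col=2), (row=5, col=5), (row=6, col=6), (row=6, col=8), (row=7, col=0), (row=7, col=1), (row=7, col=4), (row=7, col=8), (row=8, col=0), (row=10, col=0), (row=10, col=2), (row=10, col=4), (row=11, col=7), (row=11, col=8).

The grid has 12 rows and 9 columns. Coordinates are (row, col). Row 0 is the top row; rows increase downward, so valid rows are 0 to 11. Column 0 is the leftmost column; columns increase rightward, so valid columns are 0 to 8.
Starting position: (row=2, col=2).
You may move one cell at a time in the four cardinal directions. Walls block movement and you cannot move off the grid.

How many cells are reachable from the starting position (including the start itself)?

Answer: Reachable cells: 81

Derivation:
BFS flood-fill from (row=2, col=2):
  Distance 0: (row=2, col=2)
  Distance 1: (row=1, col=2), (row=2, col=1), (row=2, col=3), (row=3, col=2)
  Distance 2: (row=0, col=2), (row=1, col=1), (row=2, col=0), (row=2, col=4), (row=3, col=1), (row=3, col=3), (row=4, col=2)
  Distance 3: (row=0, col=1), (row=0, col=3), (row=1, col=0), (row=1, col=4), (row=4, col=3)
  Distance 4: (row=0, col=0), (row=0, col=4), (row=1, col=5), (row=5, col=3)
  Distance 5: (row=0, col=5), (row=5, col=4), (row=6, col=3)
  Distance 6: (row=0, col=6), (row=6, col=2), (row=6, col=4), (row=7, col=3)
  Distance 7: (row=0, col=7), (row=6, col=1), (row=6, col=5), (row=7, col=2), (row=8, col=3)
  Distance 8: (row=0, col=8), (row=1, col=7), (row=5, col=1), (row=6, col=0), (row=7, col=5), (row=8, col=2), (row=8, col=4), (row=9, col=3)
  Distance 9: (row=1, col=8), (row=5, col=0), (row=7, col=6), (row=8, col=1), (row=8, col=5), (row=9, col=2), (row=9, col=4), (row=10, col=3)
  Distance 10: (row=2, col=8), (row=4, col=0), (row=7, col=7), (row=8, col=6), (row=9, col=1), (row=9, col=5), (row=11, col=3)
  Distance 11: (row=3, col=8), (row=6, col=7), (row=8, col=7), (row=9, col=0), (row=9, col=6), (row=10, col=1), (row=10, col=5), (row=11, col=2), (row=11, col=4)
  Distance 12: (row=3, col=7), (row=5, col=7), (row=8, col=8), (row=9, col=7), (row=10, col=6), (row=11, col=1), (row=11, col=5)
  Distance 13: (row=3, col=6), (row=4, col=7), (row=5, col=6), (row=5, col=8), (row=9, col=8), (row=10, col=7), (row=11, col=0), (row=11, col=6)
  Distance 14: (row=10, col=8)
Total reachable: 81 (grid has 82 open cells total)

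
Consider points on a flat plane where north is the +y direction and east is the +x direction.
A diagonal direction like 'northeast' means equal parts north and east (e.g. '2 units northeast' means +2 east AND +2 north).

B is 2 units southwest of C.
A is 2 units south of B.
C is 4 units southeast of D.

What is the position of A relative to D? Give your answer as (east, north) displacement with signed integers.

Place D at the origin (east=0, north=0).
  C is 4 units southeast of D: delta (east=+4, north=-4); C at (east=4, north=-4).
  B is 2 units southwest of C: delta (east=-2, north=-2); B at (east=2, north=-6).
  A is 2 units south of B: delta (east=+0, north=-2); A at (east=2, north=-8).
Therefore A relative to D: (east=2, north=-8).

Answer: A is at (east=2, north=-8) relative to D.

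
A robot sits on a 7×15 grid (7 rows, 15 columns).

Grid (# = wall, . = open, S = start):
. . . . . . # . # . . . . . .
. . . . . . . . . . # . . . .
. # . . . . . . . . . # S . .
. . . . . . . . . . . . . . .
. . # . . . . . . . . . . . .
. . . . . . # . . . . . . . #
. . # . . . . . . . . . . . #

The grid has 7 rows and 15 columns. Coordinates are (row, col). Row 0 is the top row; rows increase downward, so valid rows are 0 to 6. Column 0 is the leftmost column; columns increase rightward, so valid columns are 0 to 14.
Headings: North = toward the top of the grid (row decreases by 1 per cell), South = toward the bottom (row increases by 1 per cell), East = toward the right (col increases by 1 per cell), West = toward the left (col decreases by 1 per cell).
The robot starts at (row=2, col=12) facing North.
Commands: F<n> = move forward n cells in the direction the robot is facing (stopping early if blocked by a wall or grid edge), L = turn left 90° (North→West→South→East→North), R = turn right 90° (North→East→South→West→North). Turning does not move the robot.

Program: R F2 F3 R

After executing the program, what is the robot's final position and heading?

Start: (row=2, col=12), facing North
  R: turn right, now facing East
  F2: move forward 2, now at (row=2, col=14)
  F3: move forward 0/3 (blocked), now at (row=2, col=14)
  R: turn right, now facing South
Final: (row=2, col=14), facing South

Answer: Final position: (row=2, col=14), facing South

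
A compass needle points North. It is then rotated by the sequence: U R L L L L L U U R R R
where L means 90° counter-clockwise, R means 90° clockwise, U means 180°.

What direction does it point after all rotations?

Start: North
  U (U-turn (180°)) -> South
  R (right (90° clockwise)) -> West
  L (left (90° counter-clockwise)) -> South
  L (left (90° counter-clockwise)) -> East
  L (left (90° counter-clockwise)) -> North
  L (left (90° counter-clockwise)) -> West
  L (left (90° counter-clockwise)) -> South
  U (U-turn (180°)) -> North
  U (U-turn (180°)) -> South
  R (right (90° clockwise)) -> West
  R (right (90° clockwise)) -> North
  R (right (90° clockwise)) -> East
Final: East

Answer: Final heading: East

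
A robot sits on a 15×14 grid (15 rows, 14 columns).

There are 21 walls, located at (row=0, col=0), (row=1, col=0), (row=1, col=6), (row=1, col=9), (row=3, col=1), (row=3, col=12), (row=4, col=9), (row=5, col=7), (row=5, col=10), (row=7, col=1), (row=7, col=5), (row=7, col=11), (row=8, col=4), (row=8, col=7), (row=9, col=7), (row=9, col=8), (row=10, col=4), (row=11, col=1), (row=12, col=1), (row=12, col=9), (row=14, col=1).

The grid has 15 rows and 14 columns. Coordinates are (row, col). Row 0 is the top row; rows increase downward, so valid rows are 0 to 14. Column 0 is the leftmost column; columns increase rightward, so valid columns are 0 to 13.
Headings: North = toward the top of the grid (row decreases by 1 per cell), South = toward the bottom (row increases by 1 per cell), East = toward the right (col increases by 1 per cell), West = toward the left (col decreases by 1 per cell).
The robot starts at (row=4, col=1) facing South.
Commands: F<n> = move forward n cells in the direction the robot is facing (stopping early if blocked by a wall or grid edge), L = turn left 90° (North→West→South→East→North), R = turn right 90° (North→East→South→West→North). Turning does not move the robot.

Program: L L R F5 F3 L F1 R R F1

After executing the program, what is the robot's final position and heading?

Answer: Final position: (row=4, col=8), facing South

Derivation:
Start: (row=4, col=1), facing South
  L: turn left, now facing East
  L: turn left, now facing North
  R: turn right, now facing East
  F5: move forward 5, now at (row=4, col=6)
  F3: move forward 2/3 (blocked), now at (row=4, col=8)
  L: turn left, now facing North
  F1: move forward 1, now at (row=3, col=8)
  R: turn right, now facing East
  R: turn right, now facing South
  F1: move forward 1, now at (row=4, col=8)
Final: (row=4, col=8), facing South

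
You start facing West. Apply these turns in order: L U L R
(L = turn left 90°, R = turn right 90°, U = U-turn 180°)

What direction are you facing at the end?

Answer: Final heading: North

Derivation:
Start: West
  L (left (90° counter-clockwise)) -> South
  U (U-turn (180°)) -> North
  L (left (90° counter-clockwise)) -> West
  R (right (90° clockwise)) -> North
Final: North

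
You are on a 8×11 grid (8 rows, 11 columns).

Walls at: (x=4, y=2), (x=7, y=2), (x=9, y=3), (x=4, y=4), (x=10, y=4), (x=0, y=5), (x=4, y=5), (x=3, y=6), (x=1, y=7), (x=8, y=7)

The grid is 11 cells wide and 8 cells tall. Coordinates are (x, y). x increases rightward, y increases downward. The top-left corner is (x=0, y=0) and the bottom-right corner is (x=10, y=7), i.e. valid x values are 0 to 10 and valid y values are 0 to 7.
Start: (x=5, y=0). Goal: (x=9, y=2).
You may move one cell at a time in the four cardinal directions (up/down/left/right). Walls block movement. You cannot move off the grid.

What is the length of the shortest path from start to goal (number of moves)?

BFS from (x=5, y=0) until reaching (x=9, y=2):
  Distance 0: (x=5, y=0)
  Distance 1: (x=4, y=0), (x=6, y=0), (x=5, y=1)
  Distance 2: (x=3, y=0), (x=7, y=0), (x=4, y=1), (x=6, y=1), (x=5, y=2)
  Distance 3: (x=2, y=0), (x=8, y=0), (x=3, y=1), (x=7, y=1), (x=6, y=2), (x=5, y=3)
  Distance 4: (x=1, y=0), (x=9, y=0), (x=2, y=1), (x=8, y=1), (x=3, y=2), (x=4, y=3), (x=6, y=3), (x=5, y=4)
  Distance 5: (x=0, y=0), (x=10, y=0), (x=1, y=1), (x=9, y=1), (x=2, y=2), (x=8, y=2), (x=3, y=3), (x=7, y=3), (x=6, y=4), (x=5, y=5)
  Distance 6: (x=0, y=1), (x=10, y=1), (x=1, y=2), (x=9, y=2), (x=2, y=3), (x=8, y=3), (x=3, y=4), (x=7, y=4), (x=6, y=5), (x=5, y=6)  <- goal reached here
One shortest path (6 moves): (x=5, y=0) -> (x=6, y=0) -> (x=7, y=0) -> (x=8, y=0) -> (x=9, y=0) -> (x=9, y=1) -> (x=9, y=2)

Answer: Shortest path length: 6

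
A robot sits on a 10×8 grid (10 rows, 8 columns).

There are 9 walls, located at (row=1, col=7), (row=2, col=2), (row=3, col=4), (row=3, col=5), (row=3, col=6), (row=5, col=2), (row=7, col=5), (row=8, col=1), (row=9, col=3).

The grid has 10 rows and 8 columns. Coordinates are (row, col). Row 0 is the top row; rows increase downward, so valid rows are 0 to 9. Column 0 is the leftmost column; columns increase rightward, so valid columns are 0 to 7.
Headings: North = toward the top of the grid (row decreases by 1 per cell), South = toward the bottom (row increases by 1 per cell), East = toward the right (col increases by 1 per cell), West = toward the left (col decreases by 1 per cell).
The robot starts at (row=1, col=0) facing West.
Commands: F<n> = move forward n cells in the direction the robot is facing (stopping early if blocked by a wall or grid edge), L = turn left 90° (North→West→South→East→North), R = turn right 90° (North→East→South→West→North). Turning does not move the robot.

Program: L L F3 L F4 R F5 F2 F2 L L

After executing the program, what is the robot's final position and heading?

Answer: Final position: (row=0, col=7), facing West

Derivation:
Start: (row=1, col=0), facing West
  L: turn left, now facing South
  L: turn left, now facing East
  F3: move forward 3, now at (row=1, col=3)
  L: turn left, now facing North
  F4: move forward 1/4 (blocked), now at (row=0, col=3)
  R: turn right, now facing East
  F5: move forward 4/5 (blocked), now at (row=0, col=7)
  F2: move forward 0/2 (blocked), now at (row=0, col=7)
  F2: move forward 0/2 (blocked), now at (row=0, col=7)
  L: turn left, now facing North
  L: turn left, now facing West
Final: (row=0, col=7), facing West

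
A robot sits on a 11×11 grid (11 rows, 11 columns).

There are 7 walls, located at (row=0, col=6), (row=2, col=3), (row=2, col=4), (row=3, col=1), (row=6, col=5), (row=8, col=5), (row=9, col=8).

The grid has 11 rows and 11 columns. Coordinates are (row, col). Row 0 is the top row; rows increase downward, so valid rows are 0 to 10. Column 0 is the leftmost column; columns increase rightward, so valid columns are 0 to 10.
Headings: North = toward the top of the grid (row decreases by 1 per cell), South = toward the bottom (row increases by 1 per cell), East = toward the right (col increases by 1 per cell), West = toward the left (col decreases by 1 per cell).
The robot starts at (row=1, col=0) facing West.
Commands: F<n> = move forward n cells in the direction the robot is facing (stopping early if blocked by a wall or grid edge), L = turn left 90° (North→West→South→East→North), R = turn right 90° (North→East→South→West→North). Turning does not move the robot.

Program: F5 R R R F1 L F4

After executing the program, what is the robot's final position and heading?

Answer: Final position: (row=2, col=2), facing East

Derivation:
Start: (row=1, col=0), facing West
  F5: move forward 0/5 (blocked), now at (row=1, col=0)
  R: turn right, now facing North
  R: turn right, now facing East
  R: turn right, now facing South
  F1: move forward 1, now at (row=2, col=0)
  L: turn left, now facing East
  F4: move forward 2/4 (blocked), now at (row=2, col=2)
Final: (row=2, col=2), facing East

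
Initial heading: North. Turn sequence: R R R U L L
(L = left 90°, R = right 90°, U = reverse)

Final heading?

Start: North
  R (right (90° clockwise)) -> East
  R (right (90° clockwise)) -> South
  R (right (90° clockwise)) -> West
  U (U-turn (180°)) -> East
  L (left (90° counter-clockwise)) -> North
  L (left (90° counter-clockwise)) -> West
Final: West

Answer: Final heading: West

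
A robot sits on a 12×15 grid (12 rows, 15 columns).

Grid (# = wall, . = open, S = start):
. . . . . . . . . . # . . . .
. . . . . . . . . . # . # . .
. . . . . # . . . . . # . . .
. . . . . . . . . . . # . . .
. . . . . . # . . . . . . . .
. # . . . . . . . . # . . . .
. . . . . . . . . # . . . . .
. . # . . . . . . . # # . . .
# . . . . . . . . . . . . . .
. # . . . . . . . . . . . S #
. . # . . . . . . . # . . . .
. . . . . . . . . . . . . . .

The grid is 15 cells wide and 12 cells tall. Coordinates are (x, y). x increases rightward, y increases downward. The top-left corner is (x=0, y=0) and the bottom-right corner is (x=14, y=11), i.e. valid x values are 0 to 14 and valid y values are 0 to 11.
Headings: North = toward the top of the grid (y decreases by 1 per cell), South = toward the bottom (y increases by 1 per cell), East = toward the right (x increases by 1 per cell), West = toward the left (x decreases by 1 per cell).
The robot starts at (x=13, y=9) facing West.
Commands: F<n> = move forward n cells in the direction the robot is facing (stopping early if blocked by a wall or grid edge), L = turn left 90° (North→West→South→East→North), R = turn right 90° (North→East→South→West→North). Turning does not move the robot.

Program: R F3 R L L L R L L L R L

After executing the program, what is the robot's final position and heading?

Start: (x=13, y=9), facing West
  R: turn right, now facing North
  F3: move forward 3, now at (x=13, y=6)
  R: turn right, now facing East
  L: turn left, now facing North
  L: turn left, now facing West
  L: turn left, now facing South
  R: turn right, now facing West
  L: turn left, now facing South
  L: turn left, now facing East
  L: turn left, now facing North
  R: turn right, now facing East
  L: turn left, now facing North
Final: (x=13, y=6), facing North

Answer: Final position: (x=13, y=6), facing North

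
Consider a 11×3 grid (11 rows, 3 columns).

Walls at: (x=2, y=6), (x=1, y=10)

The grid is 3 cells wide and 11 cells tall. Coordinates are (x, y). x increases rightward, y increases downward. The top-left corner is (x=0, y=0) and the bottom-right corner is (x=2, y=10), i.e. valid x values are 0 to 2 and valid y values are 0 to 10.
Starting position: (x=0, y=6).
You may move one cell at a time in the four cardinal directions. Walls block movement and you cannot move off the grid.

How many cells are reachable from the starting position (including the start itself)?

Answer: Reachable cells: 31

Derivation:
BFS flood-fill from (x=0, y=6):
  Distance 0: (x=0, y=6)
  Distance 1: (x=0, y=5), (x=1, y=6), (x=0, y=7)
  Distance 2: (x=0, y=4), (x=1, y=5), (x=1, y=7), (x=0, y=8)
  Distance 3: (x=0, y=3), (x=1, y=4), (x=2, y=5), (x=2, y=7), (x=1, y=8), (x=0, y=9)
  Distance 4: (x=0, y=2), (x=1, y=3), (x=2, y=4), (x=2, y=8), (x=1, y=9), (x=0, y=10)
  Distance 5: (x=0, y=1), (x=1, y=2), (x=2, y=3), (x=2, y=9)
  Distance 6: (x=0, y=0), (x=1, y=1), (x=2, y=2), (x=2, y=10)
  Distance 7: (x=1, y=0), (x=2, y=1)
  Distance 8: (x=2, y=0)
Total reachable: 31 (grid has 31 open cells total)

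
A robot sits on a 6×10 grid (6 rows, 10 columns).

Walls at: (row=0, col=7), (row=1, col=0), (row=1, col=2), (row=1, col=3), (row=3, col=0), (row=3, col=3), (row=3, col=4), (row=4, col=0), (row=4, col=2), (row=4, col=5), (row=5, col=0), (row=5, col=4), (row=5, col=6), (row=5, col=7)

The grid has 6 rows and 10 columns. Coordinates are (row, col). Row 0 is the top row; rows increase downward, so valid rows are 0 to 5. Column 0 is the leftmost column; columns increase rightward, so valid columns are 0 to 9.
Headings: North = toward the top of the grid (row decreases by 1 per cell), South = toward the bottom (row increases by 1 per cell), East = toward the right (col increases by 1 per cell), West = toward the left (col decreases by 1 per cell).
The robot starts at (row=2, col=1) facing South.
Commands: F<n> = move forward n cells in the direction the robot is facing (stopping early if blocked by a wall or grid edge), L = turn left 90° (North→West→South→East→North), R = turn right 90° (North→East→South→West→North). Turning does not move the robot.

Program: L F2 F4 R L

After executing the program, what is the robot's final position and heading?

Answer: Final position: (row=2, col=7), facing East

Derivation:
Start: (row=2, col=1), facing South
  L: turn left, now facing East
  F2: move forward 2, now at (row=2, col=3)
  F4: move forward 4, now at (row=2, col=7)
  R: turn right, now facing South
  L: turn left, now facing East
Final: (row=2, col=7), facing East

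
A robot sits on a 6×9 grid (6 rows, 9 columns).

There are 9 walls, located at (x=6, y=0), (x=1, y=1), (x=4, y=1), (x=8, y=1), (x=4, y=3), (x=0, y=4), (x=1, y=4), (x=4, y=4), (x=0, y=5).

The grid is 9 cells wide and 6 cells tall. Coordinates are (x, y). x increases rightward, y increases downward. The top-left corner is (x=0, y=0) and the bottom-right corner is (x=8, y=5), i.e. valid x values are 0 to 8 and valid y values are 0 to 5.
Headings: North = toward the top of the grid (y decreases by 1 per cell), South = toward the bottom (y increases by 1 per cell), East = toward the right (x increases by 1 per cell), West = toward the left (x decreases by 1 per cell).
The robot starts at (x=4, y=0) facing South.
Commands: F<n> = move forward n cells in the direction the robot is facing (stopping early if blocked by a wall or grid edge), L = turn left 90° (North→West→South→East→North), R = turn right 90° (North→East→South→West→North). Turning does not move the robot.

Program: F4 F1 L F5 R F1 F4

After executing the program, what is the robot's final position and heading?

Start: (x=4, y=0), facing South
  F4: move forward 0/4 (blocked), now at (x=4, y=0)
  F1: move forward 0/1 (blocked), now at (x=4, y=0)
  L: turn left, now facing East
  F5: move forward 1/5 (blocked), now at (x=5, y=0)
  R: turn right, now facing South
  F1: move forward 1, now at (x=5, y=1)
  F4: move forward 4, now at (x=5, y=5)
Final: (x=5, y=5), facing South

Answer: Final position: (x=5, y=5), facing South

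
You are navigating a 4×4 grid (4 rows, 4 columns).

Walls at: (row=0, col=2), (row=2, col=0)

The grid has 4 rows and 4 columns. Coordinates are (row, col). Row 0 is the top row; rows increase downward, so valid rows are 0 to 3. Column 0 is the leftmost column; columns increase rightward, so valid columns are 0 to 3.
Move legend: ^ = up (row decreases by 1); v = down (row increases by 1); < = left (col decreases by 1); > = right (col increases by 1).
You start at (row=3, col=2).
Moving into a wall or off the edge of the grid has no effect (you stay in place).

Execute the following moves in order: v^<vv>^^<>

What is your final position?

Start: (row=3, col=2)
  v (down): blocked, stay at (row=3, col=2)
  ^ (up): (row=3, col=2) -> (row=2, col=2)
  < (left): (row=2, col=2) -> (row=2, col=1)
  v (down): (row=2, col=1) -> (row=3, col=1)
  v (down): blocked, stay at (row=3, col=1)
  > (right): (row=3, col=1) -> (row=3, col=2)
  ^ (up): (row=3, col=2) -> (row=2, col=2)
  ^ (up): (row=2, col=2) -> (row=1, col=2)
  < (left): (row=1, col=2) -> (row=1, col=1)
  > (right): (row=1, col=1) -> (row=1, col=2)
Final: (row=1, col=2)

Answer: Final position: (row=1, col=2)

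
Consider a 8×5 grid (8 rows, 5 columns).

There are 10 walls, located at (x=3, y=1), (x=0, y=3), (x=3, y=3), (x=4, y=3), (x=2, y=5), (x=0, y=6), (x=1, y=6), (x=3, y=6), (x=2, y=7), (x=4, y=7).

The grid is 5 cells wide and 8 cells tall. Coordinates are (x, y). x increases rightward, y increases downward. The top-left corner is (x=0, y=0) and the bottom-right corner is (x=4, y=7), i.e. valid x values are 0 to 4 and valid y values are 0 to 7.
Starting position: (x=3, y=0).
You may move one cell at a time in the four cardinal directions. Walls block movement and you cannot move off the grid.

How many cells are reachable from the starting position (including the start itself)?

BFS flood-fill from (x=3, y=0):
  Distance 0: (x=3, y=0)
  Distance 1: (x=2, y=0), (x=4, y=0)
  Distance 2: (x=1, y=0), (x=2, y=1), (x=4, y=1)
  Distance 3: (x=0, y=0), (x=1, y=1), (x=2, y=2), (x=4, y=2)
  Distance 4: (x=0, y=1), (x=1, y=2), (x=3, y=2), (x=2, y=3)
  Distance 5: (x=0, y=2), (x=1, y=3), (x=2, y=4)
  Distance 6: (x=1, y=4), (x=3, y=4)
  Distance 7: (x=0, y=4), (x=4, y=4), (x=1, y=5), (x=3, y=5)
  Distance 8: (x=0, y=5), (x=4, y=5)
  Distance 9: (x=4, y=6)
Total reachable: 26 (grid has 30 open cells total)

Answer: Reachable cells: 26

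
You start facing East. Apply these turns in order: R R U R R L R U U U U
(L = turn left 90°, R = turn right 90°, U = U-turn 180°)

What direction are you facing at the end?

Answer: Final heading: West

Derivation:
Start: East
  R (right (90° clockwise)) -> South
  R (right (90° clockwise)) -> West
  U (U-turn (180°)) -> East
  R (right (90° clockwise)) -> South
  R (right (90° clockwise)) -> West
  L (left (90° counter-clockwise)) -> South
  R (right (90° clockwise)) -> West
  U (U-turn (180°)) -> East
  U (U-turn (180°)) -> West
  U (U-turn (180°)) -> East
  U (U-turn (180°)) -> West
Final: West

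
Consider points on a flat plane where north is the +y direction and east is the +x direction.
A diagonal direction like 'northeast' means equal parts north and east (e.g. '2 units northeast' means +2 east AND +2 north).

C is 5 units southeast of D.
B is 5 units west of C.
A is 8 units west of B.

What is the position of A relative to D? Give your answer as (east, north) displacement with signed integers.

Place D at the origin (east=0, north=0).
  C is 5 units southeast of D: delta (east=+5, north=-5); C at (east=5, north=-5).
  B is 5 units west of C: delta (east=-5, north=+0); B at (east=0, north=-5).
  A is 8 units west of B: delta (east=-8, north=+0); A at (east=-8, north=-5).
Therefore A relative to D: (east=-8, north=-5).

Answer: A is at (east=-8, north=-5) relative to D.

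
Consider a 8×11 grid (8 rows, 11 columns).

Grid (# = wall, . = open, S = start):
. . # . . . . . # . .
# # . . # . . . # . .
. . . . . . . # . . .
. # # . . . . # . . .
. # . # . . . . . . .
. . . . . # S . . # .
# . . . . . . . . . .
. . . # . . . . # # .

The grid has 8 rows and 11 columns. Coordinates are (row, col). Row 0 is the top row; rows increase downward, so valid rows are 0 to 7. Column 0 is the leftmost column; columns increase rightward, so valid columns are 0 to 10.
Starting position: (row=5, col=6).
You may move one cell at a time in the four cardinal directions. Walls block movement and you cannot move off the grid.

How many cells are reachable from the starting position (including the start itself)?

Answer: Reachable cells: 68

Derivation:
BFS flood-fill from (row=5, col=6):
  Distance 0: (row=5, col=6)
  Distance 1: (row=4, col=6), (row=5, col=7), (row=6, col=6)
  Distance 2: (row=3, col=6), (row=4, col=5), (row=4, col=7), (row=5, col=8), (row=6, col=5), (row=6, col=7), (row=7, col=6)
  Distance 3: (row=2, col=6), (row=3, col=5), (row=4, col=4), (row=4, col=8), (row=6, col=4), (row=6, col=8), (row=7, col=5), (row=7, col=7)
  Distance 4: (row=1, col=6), (row=2, col=5), (row=3, col=4), (row=3, col=8), (row=4, col=9), (row=5, col=4), (row=6, col=3), (row=6, col=9), (row=7, col=4)
  Distance 5: (row=0, col=6), (row=1, col=5), (row=1, col=7), (row=2, col=4), (row=2, col=8), (row=3, col=3), (row=3, col=9), (row=4, col=10), (row=5, col=3), (row=6, col=2), (row=6, col=10)
  Distance 6: (row=0, col=5), (row=0, col=7), (row=2, col=3), (row=2, col=9), (row=3, col=10), (row=5, col=2), (row=5, col=10), (row=6, col=1), (row=7, col=2), (row=7, col=10)
  Distance 7: (row=0, col=4), (row=1, col=3), (row=1, col=9), (row=2, col=2), (row=2, col=10), (row=4, col=2), (row=5, col=1), (row=7, col=1)
  Distance 8: (row=0, col=3), (row=0, col=9), (row=1, col=2), (row=1, col=10), (row=2, col=1), (row=5, col=0), (row=7, col=0)
  Distance 9: (row=0, col=10), (row=2, col=0), (row=4, col=0)
  Distance 10: (row=3, col=0)
Total reachable: 68 (grid has 70 open cells total)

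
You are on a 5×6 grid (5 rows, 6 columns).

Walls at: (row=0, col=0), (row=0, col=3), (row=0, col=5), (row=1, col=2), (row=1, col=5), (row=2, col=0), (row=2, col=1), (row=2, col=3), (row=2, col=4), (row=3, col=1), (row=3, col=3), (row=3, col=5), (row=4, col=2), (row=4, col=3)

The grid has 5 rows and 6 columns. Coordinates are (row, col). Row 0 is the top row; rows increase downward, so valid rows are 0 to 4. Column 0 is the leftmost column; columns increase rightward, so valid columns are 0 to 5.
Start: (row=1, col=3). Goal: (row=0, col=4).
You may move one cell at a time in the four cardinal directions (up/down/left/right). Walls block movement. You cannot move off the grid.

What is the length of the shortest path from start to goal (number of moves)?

Answer: Shortest path length: 2

Derivation:
BFS from (row=1, col=3) until reaching (row=0, col=4):
  Distance 0: (row=1, col=3)
  Distance 1: (row=1, col=4)
  Distance 2: (row=0, col=4)  <- goal reached here
One shortest path (2 moves): (row=1, col=3) -> (row=1, col=4) -> (row=0, col=4)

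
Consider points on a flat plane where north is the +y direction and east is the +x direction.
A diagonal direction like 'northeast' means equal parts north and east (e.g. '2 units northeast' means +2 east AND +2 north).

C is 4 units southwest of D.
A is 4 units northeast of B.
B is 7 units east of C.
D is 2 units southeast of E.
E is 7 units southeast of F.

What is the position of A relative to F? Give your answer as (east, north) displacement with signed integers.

Place F at the origin (east=0, north=0).
  E is 7 units southeast of F: delta (east=+7, north=-7); E at (east=7, north=-7).
  D is 2 units southeast of E: delta (east=+2, north=-2); D at (east=9, north=-9).
  C is 4 units southwest of D: delta (east=-4, north=-4); C at (east=5, north=-13).
  B is 7 units east of C: delta (east=+7, north=+0); B at (east=12, north=-13).
  A is 4 units northeast of B: delta (east=+4, north=+4); A at (east=16, north=-9).
Therefore A relative to F: (east=16, north=-9).

Answer: A is at (east=16, north=-9) relative to F.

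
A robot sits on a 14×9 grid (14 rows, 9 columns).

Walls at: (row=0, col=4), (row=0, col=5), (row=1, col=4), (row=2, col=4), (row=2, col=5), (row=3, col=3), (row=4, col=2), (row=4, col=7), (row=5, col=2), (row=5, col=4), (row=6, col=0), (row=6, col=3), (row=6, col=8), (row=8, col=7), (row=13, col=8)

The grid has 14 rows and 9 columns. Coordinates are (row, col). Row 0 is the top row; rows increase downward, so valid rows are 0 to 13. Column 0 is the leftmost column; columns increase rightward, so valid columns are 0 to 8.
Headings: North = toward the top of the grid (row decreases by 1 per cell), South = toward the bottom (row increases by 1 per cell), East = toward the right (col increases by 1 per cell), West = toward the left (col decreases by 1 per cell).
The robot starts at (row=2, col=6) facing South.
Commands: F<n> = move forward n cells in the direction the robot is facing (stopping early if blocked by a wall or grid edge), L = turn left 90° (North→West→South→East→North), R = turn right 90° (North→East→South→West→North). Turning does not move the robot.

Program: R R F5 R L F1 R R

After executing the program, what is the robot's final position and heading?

Answer: Final position: (row=0, col=6), facing South

Derivation:
Start: (row=2, col=6), facing South
  R: turn right, now facing West
  R: turn right, now facing North
  F5: move forward 2/5 (blocked), now at (row=0, col=6)
  R: turn right, now facing East
  L: turn left, now facing North
  F1: move forward 0/1 (blocked), now at (row=0, col=6)
  R: turn right, now facing East
  R: turn right, now facing South
Final: (row=0, col=6), facing South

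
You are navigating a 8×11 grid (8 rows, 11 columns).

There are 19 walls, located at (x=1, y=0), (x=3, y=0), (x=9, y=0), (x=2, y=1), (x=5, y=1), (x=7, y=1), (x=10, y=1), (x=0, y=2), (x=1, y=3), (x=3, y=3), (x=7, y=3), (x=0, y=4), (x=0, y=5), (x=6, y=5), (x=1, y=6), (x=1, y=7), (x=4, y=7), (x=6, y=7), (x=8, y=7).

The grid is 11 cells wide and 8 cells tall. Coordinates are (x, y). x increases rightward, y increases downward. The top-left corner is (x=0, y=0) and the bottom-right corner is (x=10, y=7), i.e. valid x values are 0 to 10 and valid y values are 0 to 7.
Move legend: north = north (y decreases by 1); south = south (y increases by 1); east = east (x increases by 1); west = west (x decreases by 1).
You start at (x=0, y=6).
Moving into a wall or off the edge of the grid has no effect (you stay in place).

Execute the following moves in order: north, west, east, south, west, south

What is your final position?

Start: (x=0, y=6)
  north (north): blocked, stay at (x=0, y=6)
  west (west): blocked, stay at (x=0, y=6)
  east (east): blocked, stay at (x=0, y=6)
  south (south): (x=0, y=6) -> (x=0, y=7)
  west (west): blocked, stay at (x=0, y=7)
  south (south): blocked, stay at (x=0, y=7)
Final: (x=0, y=7)

Answer: Final position: (x=0, y=7)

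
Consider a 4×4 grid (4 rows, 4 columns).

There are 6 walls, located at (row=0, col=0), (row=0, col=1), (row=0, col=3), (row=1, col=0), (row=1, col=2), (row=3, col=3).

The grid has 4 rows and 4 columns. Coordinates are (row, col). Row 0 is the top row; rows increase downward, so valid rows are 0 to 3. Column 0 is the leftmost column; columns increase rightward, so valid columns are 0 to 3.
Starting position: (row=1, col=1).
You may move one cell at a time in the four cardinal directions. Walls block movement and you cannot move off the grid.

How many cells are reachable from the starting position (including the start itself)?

BFS flood-fill from (row=1, col=1):
  Distance 0: (row=1, col=1)
  Distance 1: (row=2, col=1)
  Distance 2: (row=2, col=0), (row=2, col=2), (row=3, col=1)
  Distance 3: (row=2, col=3), (row=3, col=0), (row=3, col=2)
  Distance 4: (row=1, col=3)
Total reachable: 9 (grid has 10 open cells total)

Answer: Reachable cells: 9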